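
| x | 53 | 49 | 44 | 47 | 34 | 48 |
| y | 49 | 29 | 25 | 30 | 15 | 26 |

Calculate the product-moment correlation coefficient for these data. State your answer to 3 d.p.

n = 6, Σx = 275, Σy = 174, Σx² = 12815, Σy² = 5668, Σxy = 8286
nΣxy − ΣxΣy = 49716 − 47850 = 1866
nΣx² − (Σx)² = 76890 − 75625 = 1265; nΣy² − (Σy)² = 34008 − 30276 = 3732
r = 1866 / √(1265 × 3732) = 1866 / 2172.7816 ≈ 0.859

0.859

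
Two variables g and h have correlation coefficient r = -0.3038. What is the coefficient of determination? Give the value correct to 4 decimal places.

r² = (-0.3038)² = 0.0923

0.0923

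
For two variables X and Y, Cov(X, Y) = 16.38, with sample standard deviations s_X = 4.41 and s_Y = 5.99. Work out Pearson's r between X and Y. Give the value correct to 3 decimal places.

0.620

r = Cov(X,Y) / (s_X · s_Y) = 16.38 / (4.41 × 5.99)
  = 16.38 / 26.4159 ≈ 0.620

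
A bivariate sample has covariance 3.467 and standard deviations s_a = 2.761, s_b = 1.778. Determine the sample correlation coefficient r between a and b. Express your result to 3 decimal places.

0.706

r = Cov(a,b) / (s_a · s_b) = 3.467 / (2.761 × 1.778)
  = 3.467 / 4.9091 ≈ 0.706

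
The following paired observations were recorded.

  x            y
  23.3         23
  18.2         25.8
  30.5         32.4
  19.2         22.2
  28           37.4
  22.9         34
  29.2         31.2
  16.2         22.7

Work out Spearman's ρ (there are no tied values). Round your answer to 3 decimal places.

Rank x: 5, 2, 8, 3, 6, 4, 7, 1
Rank y: 3, 4, 6, 1, 8, 7, 5, 2
d = rank(x) − rank(y): 2, -2, 2, 2, -2, -3, 2, -1; Σd² = 34
ρ = 1 − 6Σd² / [n(n²−1)] = 1 − 6×34 / (8×63) = 1 − 204/504 ≈ 0.595

0.595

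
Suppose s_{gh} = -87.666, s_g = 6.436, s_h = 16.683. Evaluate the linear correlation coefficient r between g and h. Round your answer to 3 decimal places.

-0.816

r = Cov(g,h) / (s_g · s_h) = -87.666 / (6.436 × 16.683)
  = -87.666 / 107.3718 ≈ -0.816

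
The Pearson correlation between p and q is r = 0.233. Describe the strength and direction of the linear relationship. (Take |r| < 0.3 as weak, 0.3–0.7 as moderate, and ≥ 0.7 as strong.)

weak positive

r = 0.233 > 0 so the relationship is positive.
|r| = 0.233, which falls in the weak range.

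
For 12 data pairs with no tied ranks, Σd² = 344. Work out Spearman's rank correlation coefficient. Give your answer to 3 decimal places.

ρ = 1 − 6Σd² / [n(n²−1)] = 1 − 6×344 / (12×143)
  = 1 − 2064/1716 = 1 − 1.2028 ≈ -0.203

-0.203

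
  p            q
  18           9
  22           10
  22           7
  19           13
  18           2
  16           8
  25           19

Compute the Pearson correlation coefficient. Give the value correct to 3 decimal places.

n = 7, Σp = 140, Σq = 68, Σp² = 2858, Σq² = 828, Σpq = 1422
nΣpq − ΣpΣq = 9954 − 9520 = 434
nΣp² − (Σp)² = 20006 − 19600 = 406; nΣq² − (Σq)² = 5796 − 4624 = 1172
r = 434 / √(406 × 1172) = 434 / 689.8058 ≈ 0.629

0.629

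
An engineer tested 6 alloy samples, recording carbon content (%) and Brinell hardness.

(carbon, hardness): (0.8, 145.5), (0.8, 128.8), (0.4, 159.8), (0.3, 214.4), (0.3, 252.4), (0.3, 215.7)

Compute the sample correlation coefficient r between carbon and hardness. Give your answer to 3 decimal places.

-0.859

n = 6, Σx = 2.9, Σy = 1116.6, Σx² = 1.71, Σy² = 219495.34, Σxy = 488.11
nΣxy − ΣxΣy = 2928.66 − 3238.14 = -309.48
nΣx² − (Σx)² = 10.26 − 8.41 = 1.85; nΣy² − (Σy)² = 1316972.04 − 1246795.56 = 70176.48
r = -309.48 / √(1.85 × 70176.48) = -309.48 / 360.3144 ≈ -0.859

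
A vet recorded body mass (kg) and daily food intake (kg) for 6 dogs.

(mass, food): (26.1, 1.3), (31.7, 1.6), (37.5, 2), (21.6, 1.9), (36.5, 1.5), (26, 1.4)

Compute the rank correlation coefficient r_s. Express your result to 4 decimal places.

0.3143

Rank mass: 3, 4, 6, 1, 5, 2
Rank food: 1, 4, 6, 5, 3, 2
d = rank(mass) − rank(food): 2, 0, 0, -4, 2, 0; Σd² = 24
ρ = 1 − 6Σd² / [n(n²−1)] = 1 − 6×24 / (6×35) = 1 − 144/210 ≈ 0.3143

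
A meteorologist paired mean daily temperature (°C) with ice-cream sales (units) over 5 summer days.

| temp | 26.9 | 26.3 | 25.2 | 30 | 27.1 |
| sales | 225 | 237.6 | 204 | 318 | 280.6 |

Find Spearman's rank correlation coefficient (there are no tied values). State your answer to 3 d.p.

0.900

Rank temp: 3, 2, 1, 5, 4
Rank sales: 2, 3, 1, 5, 4
d = rank(temp) − rank(sales): 1, -1, 0, 0, 0; Σd² = 2
ρ = 1 − 6Σd² / [n(n²−1)] = 1 − 6×2 / (5×24) = 1 − 12/120 ≈ 0.900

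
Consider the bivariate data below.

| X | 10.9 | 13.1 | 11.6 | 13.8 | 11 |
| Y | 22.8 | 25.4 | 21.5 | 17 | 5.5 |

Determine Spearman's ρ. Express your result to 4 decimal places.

0.0000

Rank X: 1, 4, 3, 5, 2
Rank Y: 4, 5, 3, 2, 1
d = rank(X) − rank(Y): -3, -1, 0, 3, 1; Σd² = 20
ρ = 1 − 6Σd² / [n(n²−1)] = 1 − 6×20 / (5×24) = 1 − 120/120 ≈ 0.0000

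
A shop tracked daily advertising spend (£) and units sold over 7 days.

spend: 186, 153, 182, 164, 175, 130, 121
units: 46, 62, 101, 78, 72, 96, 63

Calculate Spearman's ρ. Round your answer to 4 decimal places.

Rank spend: 7, 3, 6, 4, 5, 2, 1
Rank units: 1, 2, 7, 5, 4, 6, 3
d = rank(spend) − rank(units): 6, 1, -1, -1, 1, -4, -2; Σd² = 60
ρ = 1 − 6Σd² / [n(n²−1)] = 1 − 6×60 / (7×48) = 1 − 360/336 ≈ -0.0714

-0.0714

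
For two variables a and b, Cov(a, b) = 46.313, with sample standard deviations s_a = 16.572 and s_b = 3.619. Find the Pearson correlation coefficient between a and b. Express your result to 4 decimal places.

r = Cov(a,b) / (s_a · s_b) = 46.313 / (16.572 × 3.619)
  = 46.313 / 59.9741 ≈ 0.7722

0.7722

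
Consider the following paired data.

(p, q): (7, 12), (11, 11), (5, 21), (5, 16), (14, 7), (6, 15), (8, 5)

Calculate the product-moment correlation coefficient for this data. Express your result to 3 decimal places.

-0.706

n = 7, Σp = 56, Σq = 87, Σp² = 516, Σq² = 1261, Σpq = 618
nΣpq − ΣpΣq = 4326 − 4872 = -546
nΣp² − (Σp)² = 3612 − 3136 = 476; nΣq² − (Σq)² = 8827 − 7569 = 1258
r = -546 / √(476 × 1258) = -546 / 773.8269 ≈ -0.706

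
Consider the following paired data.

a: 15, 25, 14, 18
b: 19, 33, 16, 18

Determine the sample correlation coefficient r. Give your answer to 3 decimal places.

n = 4, Σa = 72, Σb = 86, Σa² = 1370, Σb² = 2030, Σab = 1658
nΣab − ΣaΣb = 6632 − 6192 = 440
nΣa² − (Σa)² = 5480 − 5184 = 296; nΣb² − (Σb)² = 8120 − 7396 = 724
r = 440 / √(296 × 724) = 440 / 462.9298 ≈ 0.950

0.950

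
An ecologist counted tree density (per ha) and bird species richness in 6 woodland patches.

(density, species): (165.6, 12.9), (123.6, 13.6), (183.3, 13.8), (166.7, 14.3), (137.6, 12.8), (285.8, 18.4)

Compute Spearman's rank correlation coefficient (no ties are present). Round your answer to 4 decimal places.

0.7714

Rank density: 3, 1, 5, 4, 2, 6
Rank species: 2, 3, 4, 5, 1, 6
d = rank(density) − rank(species): 1, -2, 1, -1, 1, 0; Σd² = 8
ρ = 1 − 6Σd² / [n(n²−1)] = 1 − 6×8 / (6×35) = 1 − 48/210 ≈ 0.7714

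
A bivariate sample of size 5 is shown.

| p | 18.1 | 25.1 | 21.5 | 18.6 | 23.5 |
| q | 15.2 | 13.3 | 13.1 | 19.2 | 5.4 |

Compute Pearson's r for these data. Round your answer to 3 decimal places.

-0.647

n = 5, Σp = 106.8, Σq = 66.2, Σp² = 2318.08, Σq² = 977.34, Σpq = 1374.62
nΣpq − ΣpΣq = 6873.1 − 7070.16 = -197.06
nΣp² − (Σp)² = 11590.4 − 11406.24 = 184.16; nΣq² − (Σq)² = 4886.7 − 4382.44 = 504.26
r = -197.06 / √(184.16 × 504.26) = -197.06 / 304.7368 ≈ -0.647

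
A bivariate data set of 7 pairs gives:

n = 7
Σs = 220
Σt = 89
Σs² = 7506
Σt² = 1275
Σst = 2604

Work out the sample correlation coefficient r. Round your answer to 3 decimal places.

r = (nΣst − ΣsΣt) / √[(nΣs² − (Σs)²)(nΣt² − (Σt)²)]
Numerator: 7×2604 − 220×89 = -1352
Denominator: √[(52542 − 48400)(8925 − 7921)] = √[4142 × 1004] = 2039.2567
r = -1352 / 2039.2567 ≈ -0.663

-0.663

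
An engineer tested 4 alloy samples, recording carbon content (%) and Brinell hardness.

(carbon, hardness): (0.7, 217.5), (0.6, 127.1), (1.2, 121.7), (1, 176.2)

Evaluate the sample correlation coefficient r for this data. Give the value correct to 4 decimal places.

n = 4, Σx = 3.5, Σy = 642.5, Σx² = 3.29, Σy² = 109317.99, Σxy = 550.75
nΣxy − ΣxΣy = 2203 − 2248.75 = -45.75
nΣx² − (Σx)² = 13.16 − 12.25 = 0.91; nΣy² − (Σy)² = 437271.96 − 412806.25 = 24465.71
r = -45.75 / √(0.91 × 24465.71) = -45.75 / 149.2106 ≈ -0.3066

-0.3066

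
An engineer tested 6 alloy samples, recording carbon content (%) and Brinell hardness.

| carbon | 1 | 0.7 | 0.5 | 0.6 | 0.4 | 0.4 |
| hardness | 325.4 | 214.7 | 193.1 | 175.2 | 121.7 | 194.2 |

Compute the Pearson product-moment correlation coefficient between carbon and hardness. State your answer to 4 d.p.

n = 6, Σx = 3.6, Σy = 1224.3, Σx² = 2.42, Σy² = 272488.43, Σxy = 803.72
nΣxy − ΣxΣy = 4822.32 − 4407.48 = 414.84
nΣx² − (Σx)² = 14.52 − 12.96 = 1.56; nΣy² − (Σy)² = 1634930.58 − 1498910.49 = 136020.09
r = 414.84 / √(1.56 × 136020.09) = 414.84 / 460.6423 ≈ 0.9006

0.9006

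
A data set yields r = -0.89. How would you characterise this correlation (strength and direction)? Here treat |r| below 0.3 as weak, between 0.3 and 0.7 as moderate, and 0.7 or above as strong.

strong negative

r = -0.89 < 0 so the relationship is negative.
|r| = 0.89, which falls in the strong range.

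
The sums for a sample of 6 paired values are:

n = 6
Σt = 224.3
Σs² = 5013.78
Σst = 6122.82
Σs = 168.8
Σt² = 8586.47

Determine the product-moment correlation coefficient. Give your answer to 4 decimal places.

-0.8118

r = (nΣst − ΣsΣt) / √[(nΣs² − (Σs)²)(nΣt² − (Σt)²)]
Numerator: 6×6122.82 − 168.8×224.3 = -1124.92
Denominator: √[(30082.68 − 28493.44)(51518.82 − 50310.49)] = √[1589.24 × 1208.33] = 1385.7584
r = -1124.92 / 1385.7584 ≈ -0.8118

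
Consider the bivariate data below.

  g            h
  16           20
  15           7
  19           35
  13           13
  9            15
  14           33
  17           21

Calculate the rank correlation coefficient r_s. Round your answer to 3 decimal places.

Rank g: 5, 4, 7, 2, 1, 3, 6
Rank h: 4, 1, 7, 2, 3, 6, 5
d = rank(g) − rank(h): 1, 3, 0, 0, -2, -3, 1; Σd² = 24
ρ = 1 − 6Σd² / [n(n²−1)] = 1 − 6×24 / (7×48) = 1 − 144/336 ≈ 0.571

0.571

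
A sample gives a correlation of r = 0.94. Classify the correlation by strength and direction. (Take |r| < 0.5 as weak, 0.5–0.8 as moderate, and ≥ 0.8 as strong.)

strong positive

r = 0.94 > 0 so the relationship is positive.
|r| = 0.94, which falls in the strong range.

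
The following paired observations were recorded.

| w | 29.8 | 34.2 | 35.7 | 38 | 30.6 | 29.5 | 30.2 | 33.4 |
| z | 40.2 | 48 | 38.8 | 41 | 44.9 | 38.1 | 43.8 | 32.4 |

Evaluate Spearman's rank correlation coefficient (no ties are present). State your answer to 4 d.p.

0.1905

Rank w: 2, 6, 7, 8, 4, 1, 3, 5
Rank z: 4, 8, 3, 5, 7, 2, 6, 1
d = rank(w) − rank(z): -2, -2, 4, 3, -3, -1, -3, 4; Σd² = 68
ρ = 1 − 6Σd² / [n(n²−1)] = 1 − 6×68 / (8×63) = 1 − 408/504 ≈ 0.1905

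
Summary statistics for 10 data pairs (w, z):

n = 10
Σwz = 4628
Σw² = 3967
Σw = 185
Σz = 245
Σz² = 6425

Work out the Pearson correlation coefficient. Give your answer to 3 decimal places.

r = (nΣwz − ΣwΣz) / √[(nΣw² − (Σw)²)(nΣz² − (Σz)²)]
Numerator: 10×4628 − 185×245 = 955
Denominator: √[(39670 − 34225)(64250 − 60025)] = √[5445 × 4225] = 4796.3658
r = 955 / 4796.3658 ≈ 0.199

0.199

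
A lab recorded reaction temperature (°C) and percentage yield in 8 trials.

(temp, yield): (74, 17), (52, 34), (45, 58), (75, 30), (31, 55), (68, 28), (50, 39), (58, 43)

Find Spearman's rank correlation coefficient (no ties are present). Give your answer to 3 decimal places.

Rank temp: 7, 4, 2, 8, 1, 6, 3, 5
Rank yield: 1, 4, 8, 3, 7, 2, 5, 6
d = rank(temp) − rank(yield): 6, 0, -6, 5, -6, 4, -2, -1; Σd² = 154
ρ = 1 − 6Σd² / [n(n²−1)] = 1 − 6×154 / (8×63) = 1 − 924/504 ≈ -0.833

-0.833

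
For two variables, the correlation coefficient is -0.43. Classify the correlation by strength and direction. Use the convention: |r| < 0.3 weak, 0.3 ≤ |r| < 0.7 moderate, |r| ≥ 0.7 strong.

r = -0.43 < 0 so the relationship is negative.
|r| = 0.43, which falls in the moderate range.

moderate negative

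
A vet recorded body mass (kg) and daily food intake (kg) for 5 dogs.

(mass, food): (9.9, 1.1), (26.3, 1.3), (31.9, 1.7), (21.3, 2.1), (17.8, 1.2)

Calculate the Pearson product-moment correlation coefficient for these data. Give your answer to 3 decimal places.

0.486

n = 5, Σx = 107.2, Σy = 7.4, Σx² = 2577.84, Σy² = 11.64, Σxy = 165.4
nΣxy − ΣxΣy = 827 − 793.28 = 33.72
nΣx² − (Σx)² = 12889.2 − 11491.84 = 1397.36; nΣy² − (Σy)² = 58.2 − 54.76 = 3.44
r = 33.72 / √(1397.36 × 3.44) = 33.72 / 69.3319 ≈ 0.486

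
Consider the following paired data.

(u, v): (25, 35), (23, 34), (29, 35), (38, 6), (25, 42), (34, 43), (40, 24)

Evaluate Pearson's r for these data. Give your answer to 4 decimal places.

-0.6196

n = 7, Σu = 214, Σv = 219, Σu² = 6820, Σv² = 7831, Σuv = 6372
nΣuv − ΣuΣv = 44604 − 46866 = -2262
nΣu² − (Σu)² = 47740 − 45796 = 1944; nΣv² − (Σv)² = 54817 − 47961 = 6856
r = -2262 / √(1944 × 6856) = -2262 / 3650.7621 ≈ -0.6196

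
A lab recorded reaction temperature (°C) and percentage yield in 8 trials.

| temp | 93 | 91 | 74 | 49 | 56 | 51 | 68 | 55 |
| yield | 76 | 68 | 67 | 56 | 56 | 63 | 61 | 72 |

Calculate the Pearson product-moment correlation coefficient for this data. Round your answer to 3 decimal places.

0.652

n = 8, Σx = 537, Σy = 519, Σx² = 38193, Σy² = 34035, Σxy = 35415
nΣxy − ΣxΣy = 283320 − 278703 = 4617
nΣx² − (Σx)² = 305544 − 288369 = 17175; nΣy² − (Σy)² = 272280 − 269361 = 2919
r = 4617 / √(17175 × 2919) = 4617 / 7080.5243 ≈ 0.652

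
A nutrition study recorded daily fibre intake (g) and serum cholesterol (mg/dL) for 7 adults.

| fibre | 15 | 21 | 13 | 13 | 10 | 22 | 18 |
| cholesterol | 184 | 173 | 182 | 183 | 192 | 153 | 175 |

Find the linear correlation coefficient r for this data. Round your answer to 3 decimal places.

-0.892

n = 7, Σx = 112, Σy = 1242, Σx² = 1912, Σy² = 221296, Σxy = 19574
nΣxy − ΣxΣy = 137018 − 139104 = -2086
nΣx² − (Σx)² = 13384 − 12544 = 840; nΣy² − (Σy)² = 1549072 − 1542564 = 6508
r = -2086 / √(840 × 6508) = -2086 / 2338.1018 ≈ -0.892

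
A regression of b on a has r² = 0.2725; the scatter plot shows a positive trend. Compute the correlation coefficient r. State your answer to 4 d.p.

|r| = √0.2725 = 0.5220
The association is positive, so r = 0.5220.

0.5220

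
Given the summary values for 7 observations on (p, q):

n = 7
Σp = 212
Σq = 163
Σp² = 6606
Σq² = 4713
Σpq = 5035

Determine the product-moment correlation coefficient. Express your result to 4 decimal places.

0.2386

r = (nΣpq − ΣpΣq) / √[(nΣp² − (Σp)²)(nΣq² − (Σq)²)]
Numerator: 7×5035 − 212×163 = 689
Denominator: √[(46242 − 44944)(32991 − 26569)] = √[1298 × 6422] = 2887.1709
r = 689 / 2887.1709 ≈ 0.2386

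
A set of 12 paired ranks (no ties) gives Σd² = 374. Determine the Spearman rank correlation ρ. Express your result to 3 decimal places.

ρ = 1 − 6Σd² / [n(n²−1)] = 1 − 6×374 / (12×143)
  = 1 − 2244/1716 = 1 − 1.3077 ≈ -0.308

-0.308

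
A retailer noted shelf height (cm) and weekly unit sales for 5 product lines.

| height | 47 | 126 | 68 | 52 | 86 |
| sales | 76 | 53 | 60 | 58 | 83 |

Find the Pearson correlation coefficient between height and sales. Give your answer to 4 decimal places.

-0.3234

n = 5, Σx = 379, Σy = 330, Σx² = 32809, Σy² = 22438, Σxy = 24484
nΣxy − ΣxΣy = 122420 − 125070 = -2650
nΣx² − (Σx)² = 164045 − 143641 = 20404; nΣy² − (Σy)² = 112190 − 108900 = 3290
r = -2650 / √(20404 × 3290) = -2650 / 8193.2387 ≈ -0.3234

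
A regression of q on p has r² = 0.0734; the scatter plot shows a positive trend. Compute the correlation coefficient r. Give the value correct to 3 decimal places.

0.271

|r| = √0.0734 = 0.271
The association is positive, so r = 0.271.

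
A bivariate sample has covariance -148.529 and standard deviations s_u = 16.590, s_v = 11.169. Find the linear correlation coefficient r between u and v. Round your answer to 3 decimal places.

r = Cov(u,v) / (s_u · s_v) = -148.529 / (16.590 × 11.169)
  = -148.529 / 185.2937 ≈ -0.802

-0.802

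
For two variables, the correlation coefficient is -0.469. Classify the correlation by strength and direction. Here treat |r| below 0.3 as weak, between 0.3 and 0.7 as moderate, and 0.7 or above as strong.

moderate negative

r = -0.469 < 0 so the relationship is negative.
|r| = 0.469, which falls in the moderate range.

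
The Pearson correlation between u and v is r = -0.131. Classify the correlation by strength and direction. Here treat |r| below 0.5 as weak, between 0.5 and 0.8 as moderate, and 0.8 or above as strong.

weak negative

r = -0.131 < 0 so the relationship is negative.
|r| = 0.131, which falls in the weak range.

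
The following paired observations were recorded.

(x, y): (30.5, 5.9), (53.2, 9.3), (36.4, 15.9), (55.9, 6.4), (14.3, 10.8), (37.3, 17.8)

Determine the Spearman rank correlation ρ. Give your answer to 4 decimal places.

-0.0857

Rank x: 2, 5, 3, 6, 1, 4
Rank y: 1, 3, 5, 2, 4, 6
d = rank(x) − rank(y): 1, 2, -2, 4, -3, -2; Σd² = 38
ρ = 1 − 6Σd² / [n(n²−1)] = 1 − 6×38 / (6×35) = 1 − 228/210 ≈ -0.0857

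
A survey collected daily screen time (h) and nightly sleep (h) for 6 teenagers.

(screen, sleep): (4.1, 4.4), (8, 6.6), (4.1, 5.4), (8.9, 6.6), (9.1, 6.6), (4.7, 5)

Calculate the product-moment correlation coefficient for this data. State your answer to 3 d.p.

0.933

n = 6, Σx = 38.9, Σy = 34.6, Σx² = 281.73, Σy² = 204.2, Σxy = 235.28
nΣxy − ΣxΣy = 1411.68 − 1345.94 = 65.74
nΣx² − (Σx)² = 1690.38 − 1513.21 = 177.17; nΣy² − (Σy)² = 1225.2 − 1197.16 = 28.04
r = 65.74 / √(177.17 × 28.04) = 65.74 / 70.4830 ≈ 0.933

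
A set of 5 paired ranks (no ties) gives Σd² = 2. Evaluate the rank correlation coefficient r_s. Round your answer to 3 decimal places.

ρ = 1 − 6Σd² / [n(n²−1)] = 1 − 6×2 / (5×24)
  = 1 − 12/120 = 1 − 0.1000 ≈ 0.900

0.900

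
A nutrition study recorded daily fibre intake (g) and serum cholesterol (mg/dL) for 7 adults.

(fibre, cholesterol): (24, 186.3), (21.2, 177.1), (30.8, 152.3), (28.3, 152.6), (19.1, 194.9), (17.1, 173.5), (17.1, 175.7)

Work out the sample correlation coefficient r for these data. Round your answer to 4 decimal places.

-0.7082

n = 7, Σx = 157.6, Σy = 1212.4, Σx² = 3724.6, Σy² = 211512.9, Σxy = 26929.05
nΣxy − ΣxΣy = 188503.35 − 191074.24 = -2570.89
nΣx² − (Σx)² = 26072.2 − 24837.76 = 1234.44; nΣy² − (Σy)² = 1480590.3 − 1469913.76 = 10676.54
r = -2570.89 / √(1234.44 × 10676.54) = -2570.89 / 3630.3647 ≈ -0.7082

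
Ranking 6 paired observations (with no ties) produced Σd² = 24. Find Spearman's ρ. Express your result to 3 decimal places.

ρ = 1 − 6Σd² / [n(n²−1)] = 1 − 6×24 / (6×35)
  = 1 − 144/210 = 1 − 0.6857 ≈ 0.314

0.314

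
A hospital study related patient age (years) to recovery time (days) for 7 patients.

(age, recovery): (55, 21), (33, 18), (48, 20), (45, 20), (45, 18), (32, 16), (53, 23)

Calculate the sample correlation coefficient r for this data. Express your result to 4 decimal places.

0.8697

n = 7, Σx = 311, Σy = 136, Σx² = 14301, Σy² = 2674, Σxy = 6150
nΣxy − ΣxΣy = 43050 − 42296 = 754
nΣx² − (Σx)² = 100107 − 96721 = 3386; nΣy² − (Σy)² = 18718 − 18496 = 222
r = 754 / √(3386 × 222) = 754 / 867.0017 ≈ 0.8697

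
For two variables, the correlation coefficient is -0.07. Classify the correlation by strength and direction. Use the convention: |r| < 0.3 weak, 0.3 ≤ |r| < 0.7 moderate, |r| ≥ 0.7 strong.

weak negative

r = -0.07 < 0 so the relationship is negative.
|r| = 0.07, which falls in the weak range.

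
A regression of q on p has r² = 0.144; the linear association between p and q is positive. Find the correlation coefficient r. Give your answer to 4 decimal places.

0.3795

|r| = √0.144 = 0.3795
The association is positive, so r = 0.3795.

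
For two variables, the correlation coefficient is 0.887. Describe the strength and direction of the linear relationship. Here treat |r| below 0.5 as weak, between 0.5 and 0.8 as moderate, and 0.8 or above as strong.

strong positive

r = 0.887 > 0 so the relationship is positive.
|r| = 0.887, which falls in the strong range.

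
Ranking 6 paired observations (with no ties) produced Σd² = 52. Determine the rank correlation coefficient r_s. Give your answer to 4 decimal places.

-0.4857

ρ = 1 − 6Σd² / [n(n²−1)] = 1 − 6×52 / (6×35)
  = 1 − 312/210 = 1 − 1.48571 ≈ -0.4857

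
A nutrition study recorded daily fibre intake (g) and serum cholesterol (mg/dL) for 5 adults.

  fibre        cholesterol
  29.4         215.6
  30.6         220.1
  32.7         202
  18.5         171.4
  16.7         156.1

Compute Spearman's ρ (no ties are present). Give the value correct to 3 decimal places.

0.700

Rank fibre: 3, 4, 5, 2, 1
Rank cholesterol: 4, 5, 3, 2, 1
d = rank(fibre) − rank(cholesterol): -1, -1, 2, 0, 0; Σd² = 6
ρ = 1 − 6Σd² / [n(n²−1)] = 1 − 6×6 / (5×24) = 1 − 36/120 ≈ 0.700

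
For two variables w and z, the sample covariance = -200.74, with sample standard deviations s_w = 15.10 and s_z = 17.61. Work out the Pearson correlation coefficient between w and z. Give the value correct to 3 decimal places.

-0.755

r = Cov(w,z) / (s_w · s_z) = -200.74 / (15.10 × 17.61)
  = -200.74 / 265.9110 ≈ -0.755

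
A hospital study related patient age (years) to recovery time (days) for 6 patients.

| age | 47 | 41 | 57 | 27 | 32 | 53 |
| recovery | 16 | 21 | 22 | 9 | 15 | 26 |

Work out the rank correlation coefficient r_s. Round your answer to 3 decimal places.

Rank age: 4, 3, 6, 1, 2, 5
Rank recovery: 3, 4, 5, 1, 2, 6
d = rank(age) − rank(recovery): 1, -1, 1, 0, 0, -1; Σd² = 4
ρ = 1 − 6Σd² / [n(n²−1)] = 1 − 6×4 / (6×35) = 1 − 24/210 ≈ 0.886

0.886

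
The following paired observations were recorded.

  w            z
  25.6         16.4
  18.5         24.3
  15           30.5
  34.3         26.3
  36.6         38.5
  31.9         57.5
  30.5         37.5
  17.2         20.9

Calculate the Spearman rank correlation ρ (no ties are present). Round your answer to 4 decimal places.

0.5238

Rank w: 4, 3, 1, 7, 8, 6, 5, 2
Rank z: 1, 3, 5, 4, 7, 8, 6, 2
d = rank(w) − rank(z): 3, 0, -4, 3, 1, -2, -1, 0; Σd² = 40
ρ = 1 − 6Σd² / [n(n²−1)] = 1 − 6×40 / (8×63) = 1 − 240/504 ≈ 0.5238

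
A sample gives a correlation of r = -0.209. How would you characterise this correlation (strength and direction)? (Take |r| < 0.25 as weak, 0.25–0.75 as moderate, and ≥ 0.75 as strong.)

weak negative

r = -0.209 < 0 so the relationship is negative.
|r| = 0.209, which falls in the weak range.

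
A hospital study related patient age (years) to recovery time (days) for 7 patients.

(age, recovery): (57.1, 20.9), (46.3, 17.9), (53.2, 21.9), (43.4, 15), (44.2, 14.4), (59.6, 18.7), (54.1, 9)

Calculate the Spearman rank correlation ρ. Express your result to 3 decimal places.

Rank age: 6, 3, 4, 1, 2, 7, 5
Rank recovery: 6, 4, 7, 3, 2, 5, 1
d = rank(age) − rank(recovery): 0, -1, -3, -2, 0, 2, 4; Σd² = 34
ρ = 1 − 6Σd² / [n(n²−1)] = 1 − 6×34 / (7×48) = 1 − 204/336 ≈ 0.393

0.393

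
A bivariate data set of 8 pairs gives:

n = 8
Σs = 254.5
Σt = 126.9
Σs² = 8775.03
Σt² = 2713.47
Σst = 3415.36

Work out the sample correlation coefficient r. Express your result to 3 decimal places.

-0.902

r = (nΣst − ΣsΣt) / √[(nΣs² − (Σs)²)(nΣt² − (Σt)²)]
Numerator: 8×3415.36 − 254.5×126.9 = -4973.17
Denominator: √[(70200.24 − 64770.25)(21707.76 − 16103.61)] = √[5429.99 × 5604.15] = 5516.3827
r = -4973.17 / 5516.3827 ≈ -0.902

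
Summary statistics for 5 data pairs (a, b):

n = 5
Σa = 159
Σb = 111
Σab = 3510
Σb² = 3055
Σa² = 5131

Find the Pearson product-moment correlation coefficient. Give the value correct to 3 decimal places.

r = (nΣab − ΣaΣb) / √[(nΣa² − (Σa)²)(nΣb² − (Σb)²)]
Numerator: 5×3510 − 159×111 = -99
Denominator: √[(25655 − 25281)(15275 − 12321)] = √[374 × 2954] = 1051.0928
r = -99 / 1051.0928 ≈ -0.094

-0.094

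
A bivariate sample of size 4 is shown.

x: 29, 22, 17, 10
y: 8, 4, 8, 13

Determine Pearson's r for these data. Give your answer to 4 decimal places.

n = 4, Σx = 78, Σy = 33, Σx² = 1714, Σy² = 313, Σxy = 586
nΣxy − ΣxΣy = 2344 − 2574 = -230
nΣx² − (Σx)² = 6856 − 6084 = 772; nΣy² − (Σy)² = 1252 − 1089 = 163
r = -230 / √(772 × 163) = -230 / 354.7337 ≈ -0.6484

-0.6484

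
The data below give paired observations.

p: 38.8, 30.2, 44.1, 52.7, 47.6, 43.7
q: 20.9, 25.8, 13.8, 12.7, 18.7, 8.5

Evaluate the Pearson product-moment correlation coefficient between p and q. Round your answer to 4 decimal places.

n = 6, Σp = 257.1, Σq = 100.4, Σp² = 11315.03, Σq² = 1876.12, Σpq = 4129.52
nΣpq − ΣpΣq = 24777.12 − 25812.84 = -1035.72
nΣp² − (Σp)² = 67890.18 − 66100.41 = 1789.77; nΣq² − (Σq)² = 11256.72 − 10080.16 = 1176.56
r = -1035.72 / √(1789.77 × 1176.56) = -1035.72 / 1451.1278 ≈ -0.7137

-0.7137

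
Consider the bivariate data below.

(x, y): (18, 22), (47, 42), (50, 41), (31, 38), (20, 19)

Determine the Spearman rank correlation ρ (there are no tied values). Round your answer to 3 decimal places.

0.800

Rank x: 1, 4, 5, 3, 2
Rank y: 2, 5, 4, 3, 1
d = rank(x) − rank(y): -1, -1, 1, 0, 1; Σd² = 4
ρ = 1 − 6Σd² / [n(n²−1)] = 1 − 6×4 / (5×24) = 1 − 24/120 ≈ 0.800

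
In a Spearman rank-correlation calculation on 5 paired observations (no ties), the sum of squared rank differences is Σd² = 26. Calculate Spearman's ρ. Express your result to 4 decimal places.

-0.3000

ρ = 1 − 6Σd² / [n(n²−1)] = 1 − 6×26 / (5×24)
  = 1 − 156/120 = 1 − 1.30000 ≈ -0.3000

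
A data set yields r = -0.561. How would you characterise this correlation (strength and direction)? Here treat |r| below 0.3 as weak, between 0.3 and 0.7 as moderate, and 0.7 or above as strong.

moderate negative

r = -0.561 < 0 so the relationship is negative.
|r| = 0.561, which falls in the moderate range.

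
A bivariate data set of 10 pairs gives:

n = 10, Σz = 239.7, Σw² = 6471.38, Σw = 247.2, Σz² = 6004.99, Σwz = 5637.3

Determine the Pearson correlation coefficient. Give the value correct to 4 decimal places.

r = (nΣwz − ΣwΣz) / √[(nΣw² − (Σw)²)(nΣz² − (Σz)²)]
Numerator: 10×5637.3 − 247.2×239.7 = -2880.84
Denominator: √[(64713.8 − 61107.84)(60049.9 − 57456.09)] = √[3605.96 × 2593.81] = 3058.2961
r = -2880.84 / 3058.2961 ≈ -0.9420

-0.9420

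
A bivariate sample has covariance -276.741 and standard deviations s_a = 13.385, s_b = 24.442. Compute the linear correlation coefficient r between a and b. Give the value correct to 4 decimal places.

r = Cov(a,b) / (s_a · s_b) = -276.741 / (13.385 × 24.442)
  = -276.741 / 327.1562 ≈ -0.8459

-0.8459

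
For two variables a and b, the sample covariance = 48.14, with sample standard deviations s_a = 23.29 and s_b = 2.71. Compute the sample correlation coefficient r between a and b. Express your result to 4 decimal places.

r = Cov(a,b) / (s_a · s_b) = 48.14 / (23.29 × 2.71)
  = 48.14 / 63.1159 ≈ 0.7627

0.7627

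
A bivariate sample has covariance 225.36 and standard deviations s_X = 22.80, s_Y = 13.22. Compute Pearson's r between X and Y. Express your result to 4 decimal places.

r = Cov(X,Y) / (s_X · s_Y) = 225.36 / (22.80 × 13.22)
  = 225.36 / 301.4160 ≈ 0.7477

0.7477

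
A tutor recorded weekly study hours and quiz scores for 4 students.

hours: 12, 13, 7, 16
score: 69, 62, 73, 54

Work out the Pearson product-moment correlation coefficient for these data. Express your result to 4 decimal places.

-0.9286

n = 4, Σx = 48, Σy = 258, Σx² = 618, Σy² = 16850, Σxy = 3009
nΣxy − ΣxΣy = 12036 − 12384 = -348
nΣx² − (Σx)² = 2472 − 2304 = 168; nΣy² − (Σy)² = 67400 − 66564 = 836
r = -348 / √(168 × 836) = -348 / 374.7639 ≈ -0.9286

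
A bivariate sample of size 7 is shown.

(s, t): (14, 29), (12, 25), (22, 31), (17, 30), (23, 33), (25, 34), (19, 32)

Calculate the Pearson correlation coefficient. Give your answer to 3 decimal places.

0.921

n = 7, Σs = 132, Σt = 214, Σs² = 2628, Σt² = 6596, Σst = 4115
nΣst − ΣsΣt = 28805 − 28248 = 557
nΣs² − (Σs)² = 18396 − 17424 = 972; nΣt² − (Σt)² = 46172 − 45796 = 376
r = 557 / √(972 × 376) = 557 / 604.5428 ≈ 0.921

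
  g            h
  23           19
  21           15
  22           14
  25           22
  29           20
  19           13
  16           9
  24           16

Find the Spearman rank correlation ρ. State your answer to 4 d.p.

0.9286

Rank g: 5, 3, 4, 7, 8, 2, 1, 6
Rank h: 6, 4, 3, 8, 7, 2, 1, 5
d = rank(g) − rank(h): -1, -1, 1, -1, 1, 0, 0, 1; Σd² = 6
ρ = 1 − 6Σd² / [n(n²−1)] = 1 − 6×6 / (8×63) = 1 − 36/504 ≈ 0.9286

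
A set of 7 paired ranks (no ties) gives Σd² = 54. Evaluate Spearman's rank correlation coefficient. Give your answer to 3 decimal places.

0.036

ρ = 1 − 6Σd² / [n(n²−1)] = 1 − 6×54 / (7×48)
  = 1 − 324/336 = 1 − 0.9643 ≈ 0.036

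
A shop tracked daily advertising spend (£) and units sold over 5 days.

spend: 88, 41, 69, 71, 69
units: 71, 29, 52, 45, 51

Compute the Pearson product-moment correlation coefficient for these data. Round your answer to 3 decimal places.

0.956

n = 5, Σx = 338, Σy = 248, Σx² = 23988, Σy² = 13212, Σxy = 17739
nΣxy − ΣxΣy = 88695 − 83824 = 4871
nΣx² − (Σx)² = 119940 − 114244 = 5696; nΣy² − (Σy)² = 66060 − 61504 = 4556
r = 4871 / √(5696 × 4556) = 4871 / 5094.2100 ≈ 0.956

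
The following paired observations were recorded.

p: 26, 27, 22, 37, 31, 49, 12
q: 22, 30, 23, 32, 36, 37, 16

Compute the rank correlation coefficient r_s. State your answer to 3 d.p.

Rank p: 3, 4, 2, 6, 5, 7, 1
Rank q: 2, 4, 3, 5, 6, 7, 1
d = rank(p) − rank(q): 1, 0, -1, 1, -1, 0, 0; Σd² = 4
ρ = 1 − 6Σd² / [n(n²−1)] = 1 − 6×4 / (7×48) = 1 − 24/336 ≈ 0.929

0.929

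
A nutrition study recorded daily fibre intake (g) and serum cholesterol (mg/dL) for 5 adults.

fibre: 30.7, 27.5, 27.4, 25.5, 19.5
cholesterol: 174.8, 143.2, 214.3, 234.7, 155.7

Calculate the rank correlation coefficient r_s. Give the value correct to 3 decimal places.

-0.200

Rank fibre: 5, 4, 3, 2, 1
Rank cholesterol: 3, 1, 4, 5, 2
d = rank(fibre) − rank(cholesterol): 2, 3, -1, -3, -1; Σd² = 24
ρ = 1 − 6Σd² / [n(n²−1)] = 1 − 6×24 / (5×24) = 1 − 144/120 ≈ -0.200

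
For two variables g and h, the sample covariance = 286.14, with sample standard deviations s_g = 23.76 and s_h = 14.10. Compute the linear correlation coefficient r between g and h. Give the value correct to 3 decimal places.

0.854

r = Cov(g,h) / (s_g · s_h) = 286.14 / (23.76 × 14.10)
  = 286.14 / 335.0160 ≈ 0.854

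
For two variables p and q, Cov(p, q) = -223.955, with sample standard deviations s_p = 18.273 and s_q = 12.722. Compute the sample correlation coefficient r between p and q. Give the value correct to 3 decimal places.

-0.963

r = Cov(p,q) / (s_p · s_q) = -223.955 / (18.273 × 12.722)
  = -223.955 / 232.4691 ≈ -0.963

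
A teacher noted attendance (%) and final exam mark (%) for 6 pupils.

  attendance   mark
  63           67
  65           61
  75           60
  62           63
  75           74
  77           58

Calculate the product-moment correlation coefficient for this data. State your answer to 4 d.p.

n = 6, Σx = 417, Σy = 383, Σx² = 29217, Σy² = 24619, Σxy = 26608
nΣxy − ΣxΣy = 159648 − 159711 = -63
nΣx² − (Σx)² = 175302 − 173889 = 1413; nΣy² − (Σy)² = 147714 − 146689 = 1025
r = -63 / √(1413 × 1025) = -63 / 1203.4638 ≈ -0.0523

-0.0523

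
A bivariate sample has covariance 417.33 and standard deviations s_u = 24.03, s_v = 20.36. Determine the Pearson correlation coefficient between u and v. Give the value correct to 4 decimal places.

0.8530

r = Cov(u,v) / (s_u · s_v) = 417.33 / (24.03 × 20.36)
  = 417.33 / 489.2508 ≈ 0.8530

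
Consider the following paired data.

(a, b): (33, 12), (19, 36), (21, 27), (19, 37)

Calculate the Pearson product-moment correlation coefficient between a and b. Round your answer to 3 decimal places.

n = 4, Σa = 92, Σb = 112, Σa² = 2252, Σb² = 3538, Σab = 2350
nΣab − ΣaΣb = 9400 − 10304 = -904
nΣa² − (Σa)² = 9008 − 8464 = 544; nΣb² − (Σb)² = 14152 − 12544 = 1608
r = -904 / √(544 × 1608) = -904 / 935.2818 ≈ -0.967

-0.967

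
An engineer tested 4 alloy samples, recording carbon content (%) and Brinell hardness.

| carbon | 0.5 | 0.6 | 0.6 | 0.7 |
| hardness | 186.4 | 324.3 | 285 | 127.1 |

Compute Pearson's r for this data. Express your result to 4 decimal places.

-0.2684

n = 4, Σx = 2.4, Σy = 922.8, Σx² = 1.46, Σy² = 237294.86, Σxy = 547.75
nΣxy − ΣxΣy = 2191 − 2214.72 = -23.72
nΣx² − (Σx)² = 5.84 − 5.76 = 0.08; nΣy² − (Σy)² = 949179.44 − 851559.84 = 97619.6
r = -23.72 / √(0.08 × 97619.6) = -23.72 / 88.3718 ≈ -0.2684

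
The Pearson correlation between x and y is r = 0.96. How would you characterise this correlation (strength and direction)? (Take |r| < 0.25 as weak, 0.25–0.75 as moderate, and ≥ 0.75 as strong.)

strong positive

r = 0.96 > 0 so the relationship is positive.
|r| = 0.96, which falls in the strong range.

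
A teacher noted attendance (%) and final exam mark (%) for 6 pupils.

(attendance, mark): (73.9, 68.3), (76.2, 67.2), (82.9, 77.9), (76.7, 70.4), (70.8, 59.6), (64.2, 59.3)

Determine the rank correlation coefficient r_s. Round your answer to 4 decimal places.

Rank attendance: 3, 4, 6, 5, 2, 1
Rank mark: 4, 3, 6, 5, 2, 1
d = rank(attendance) − rank(mark): -1, 1, 0, 0, 0, 0; Σd² = 2
ρ = 1 − 6Σd² / [n(n²−1)] = 1 − 6×2 / (6×35) = 1 − 12/210 ≈ 0.9429

0.9429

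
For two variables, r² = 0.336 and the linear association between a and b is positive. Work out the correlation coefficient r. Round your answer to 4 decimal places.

0.5797

|r| = √0.336 = 0.5797
The association is positive, so r = 0.5797.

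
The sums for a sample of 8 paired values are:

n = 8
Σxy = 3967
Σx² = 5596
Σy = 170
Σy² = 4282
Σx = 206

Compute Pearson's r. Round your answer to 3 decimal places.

r = (nΣxy − ΣxΣy) / √[(nΣx² − (Σx)²)(nΣy² − (Σy)²)]
Numerator: 8×3967 − 206×170 = -3284
Denominator: √[(44768 − 42436)(34256 − 28900)] = √[2332 × 5356] = 3534.1466
r = -3284 / 3534.1466 ≈ -0.929

-0.929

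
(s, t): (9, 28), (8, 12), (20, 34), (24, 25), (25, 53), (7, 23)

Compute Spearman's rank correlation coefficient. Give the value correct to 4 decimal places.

Rank s: 3, 2, 4, 5, 6, 1
Rank t: 4, 1, 5, 3, 6, 2
d = rank(s) − rank(t): -1, 1, -1, 2, 0, -1; Σd² = 8
ρ = 1 − 6Σd² / [n(n²−1)] = 1 − 6×8 / (6×35) = 1 − 48/210 ≈ 0.7714

0.7714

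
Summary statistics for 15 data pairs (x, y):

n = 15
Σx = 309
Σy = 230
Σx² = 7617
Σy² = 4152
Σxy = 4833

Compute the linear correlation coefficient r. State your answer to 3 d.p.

r = (nΣxy − ΣxΣy) / √[(nΣx² − (Σx)²)(nΣy² − (Σy)²)]
Numerator: 15×4833 − 309×230 = 1425
Denominator: √[(114255 − 95481)(62280 − 52900)] = √[18774 × 9380] = 13270.2720
r = 1425 / 13270.2720 ≈ 0.107

0.107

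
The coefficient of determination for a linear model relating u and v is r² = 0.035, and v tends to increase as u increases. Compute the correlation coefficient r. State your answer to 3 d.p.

0.187

|r| = √0.035 = 0.187
The association is positive, so r = 0.187.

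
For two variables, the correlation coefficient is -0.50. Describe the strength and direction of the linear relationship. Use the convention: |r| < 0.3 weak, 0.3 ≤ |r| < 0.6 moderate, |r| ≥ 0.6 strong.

moderate negative

r = -0.50 < 0 so the relationship is negative.
|r| = 0.50, which falls in the moderate range.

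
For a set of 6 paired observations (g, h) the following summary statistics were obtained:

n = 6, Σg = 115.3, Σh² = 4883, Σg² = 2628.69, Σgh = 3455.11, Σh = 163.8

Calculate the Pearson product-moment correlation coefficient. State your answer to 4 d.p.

0.7459

r = (nΣgh − ΣgΣh) / √[(nΣg² − (Σg)²)(nΣh² − (Σh)²)]
Numerator: 6×3455.11 − 115.3×163.8 = 1844.52
Denominator: √[(15772.14 − 13294.09)(29298 − 26830.44)] = √[2478.05 × 2467.56] = 2472.7994
r = 1844.52 / 2472.7994 ≈ 0.7459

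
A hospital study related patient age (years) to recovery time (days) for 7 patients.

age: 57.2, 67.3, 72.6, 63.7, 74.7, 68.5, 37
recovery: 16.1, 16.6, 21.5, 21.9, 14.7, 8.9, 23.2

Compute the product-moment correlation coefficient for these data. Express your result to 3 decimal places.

n = 7, Σx = 441, Σy = 122.9, Σx² = 28770.92, Σy² = 2310.17, Σxy = 7560.17
nΣxy − ΣxΣy = 52921.19 − 54198.9 = -1277.71
nΣx² − (Σx)² = 201396.44 − 194481 = 6915.44; nΣy² − (Σy)² = 16171.19 − 15104.41 = 1066.78
r = -1277.71 / √(6915.44 × 1066.78) = -1277.71 / 2716.1099 ≈ -0.470

-0.470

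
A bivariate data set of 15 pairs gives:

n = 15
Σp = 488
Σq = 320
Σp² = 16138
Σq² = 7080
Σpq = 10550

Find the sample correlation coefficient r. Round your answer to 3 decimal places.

0.541

r = (nΣpq − ΣpΣq) / √[(nΣp² − (Σp)²)(nΣq² − (Σq)²)]
Numerator: 15×10550 − 488×320 = 2090
Denominator: √[(242070 − 238144)(106200 − 102400)] = √[3926 × 3800] = 3862.4862
r = 2090 / 3862.4862 ≈ 0.541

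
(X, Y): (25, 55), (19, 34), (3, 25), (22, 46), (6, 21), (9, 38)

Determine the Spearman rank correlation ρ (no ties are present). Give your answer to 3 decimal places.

Rank X: 6, 4, 1, 5, 2, 3
Rank Y: 6, 3, 2, 5, 1, 4
d = rank(X) − rank(Y): 0, 1, -1, 0, 1, -1; Σd² = 4
ρ = 1 − 6Σd² / [n(n²−1)] = 1 − 6×4 / (6×35) = 1 − 24/210 ≈ 0.886

0.886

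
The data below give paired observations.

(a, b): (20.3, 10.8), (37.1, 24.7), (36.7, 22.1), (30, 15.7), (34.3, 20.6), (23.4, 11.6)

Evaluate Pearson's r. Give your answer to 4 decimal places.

0.9768

n = 6, Σa = 181.8, Σb = 105.5, Σa² = 5759.44, Σb² = 2020.55, Σab = 3395.7
nΣab − ΣaΣb = 20374.2 − 19179.9 = 1194.3
nΣa² − (Σa)² = 34556.64 − 33051.24 = 1505.4; nΣb² − (Σb)² = 12123.3 − 11130.25 = 993.05
r = 1194.3 / √(1505.4 × 993.05) = 1194.3 / 1222.6764 ≈ 0.9768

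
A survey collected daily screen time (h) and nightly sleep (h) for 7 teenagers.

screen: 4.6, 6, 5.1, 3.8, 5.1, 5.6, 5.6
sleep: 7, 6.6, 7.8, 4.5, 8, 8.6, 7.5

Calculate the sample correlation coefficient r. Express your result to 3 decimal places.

0.665

n = 7, Σx = 35.8, Σy = 50, Σx² = 186.34, Σy² = 367.86, Σxy = 259.64
nΣxy − ΣxΣy = 1817.48 − 1790 = 27.48
nΣx² − (Σx)² = 1304.38 − 1281.64 = 22.74; nΣy² − (Σy)² = 2575.02 − 2500 = 75.02
r = 27.48 / √(22.74 × 75.02) = 27.48 / 41.3032 ≈ 0.665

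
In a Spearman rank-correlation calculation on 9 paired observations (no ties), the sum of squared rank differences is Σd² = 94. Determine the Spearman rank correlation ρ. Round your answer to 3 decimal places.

ρ = 1 − 6Σd² / [n(n²−1)] = 1 − 6×94 / (9×80)
  = 1 − 564/720 = 1 − 0.7833 ≈ 0.217

0.217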